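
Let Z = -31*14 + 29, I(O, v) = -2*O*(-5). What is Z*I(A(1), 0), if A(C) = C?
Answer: -4050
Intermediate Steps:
I(O, v) = 10*O
Z = -405 (Z = -434 + 29 = -405)
Z*I(A(1), 0) = -4050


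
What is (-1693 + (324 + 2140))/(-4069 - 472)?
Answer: -771/4541 ≈ -0.16979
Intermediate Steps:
(-1693 + (324 + 2140))/(-4069 - 472) = (-1693 + 2464)/(-4541) = 771*(-1/4541) = -771/4541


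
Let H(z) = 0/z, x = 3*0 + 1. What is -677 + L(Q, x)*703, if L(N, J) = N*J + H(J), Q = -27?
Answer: -19658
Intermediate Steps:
x = 1 (x = 0 + 1 = 1)
H(z) = 0
L(N, J) = J*N (L(N, J) = N*J + 0 = J*N + 0 = J*N)
-677 + L(Q, x)*703 = -677 + (1*(-27))*703 = -677 - 27*703 = -677 - 18981 = -19658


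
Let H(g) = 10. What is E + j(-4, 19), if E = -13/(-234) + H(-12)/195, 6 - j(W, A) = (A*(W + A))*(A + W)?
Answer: -998921/234 ≈ -4268.9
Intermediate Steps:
j(W, A) = 6 - A*(A + W)² (j(W, A) = 6 - A*(W + A)*(A + W) = 6 - A*(A + W)*(A + W) = 6 - A*(A + W)²)
E = 25/234 (E = -13/(-234) + 10/195 = -13*(-1/234) + 10*(1/195) = 1/18 + 2/39 = 25/234 ≈ 0.10684)
E + j(-4, 19) = 25/234 + (6 - 1*19*(19 - 4)²) = 25/234 + (6 - 1*19*15²) = 25/234 + (6 - 1*19*225) = 25/234 + (6 - 4275) = 25/234 - 4269 = -998921/234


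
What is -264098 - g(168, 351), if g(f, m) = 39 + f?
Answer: -264305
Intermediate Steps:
-264098 - g(168, 351) = -264098 - (39 + 168) = -264098 - 1*207 = -264098 - 207 = -264305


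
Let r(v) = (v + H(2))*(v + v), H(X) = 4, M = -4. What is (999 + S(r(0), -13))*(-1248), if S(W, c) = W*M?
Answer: -1246752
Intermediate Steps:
r(v) = 2*v*(4 + v) (r(v) = (v + 4)*(v + v) = (4 + v)*(2*v) = 2*v*(4 + v))
S(W, c) = -4*W (S(W, c) = W*(-4) = -4*W)
(999 + S(r(0), -13))*(-1248) = (999 - 8*0*(4 + 0))*(-1248) = (999 - 8*0*4)*(-1248) = (999 - 4*0)*(-1248) = (999 + 0)*(-1248) = 999*(-1248) = -1246752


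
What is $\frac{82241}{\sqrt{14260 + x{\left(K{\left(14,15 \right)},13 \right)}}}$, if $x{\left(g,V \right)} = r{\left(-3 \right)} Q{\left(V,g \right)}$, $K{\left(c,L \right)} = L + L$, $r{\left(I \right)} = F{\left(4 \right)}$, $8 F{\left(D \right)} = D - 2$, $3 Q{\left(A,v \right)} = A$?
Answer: $\frac{164482 \sqrt{513399}}{171133} \approx 688.67$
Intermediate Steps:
$Q{\left(A,v \right)} = \frac{A}{3}$
$F{\left(D \right)} = - \frac{1}{4} + \frac{D}{8}$ ($F{\left(D \right)} = \frac{D - 2}{8} = \frac{-2 + D}{8} = - \frac{1}{4} + \frac{D}{8}$)
$r{\left(I \right)} = \frac{1}{4}$ ($r{\left(I \right)} = - \frac{1}{4} + \frac{1}{8} \cdot 4 = - \frac{1}{4} + \frac{1}{2} = \frac{1}{4}$)
$K{\left(c,L \right)} = 2 L$
$x{\left(g,V \right)} = \frac{V}{12}$ ($x{\left(g,V \right)} = \frac{\frac{1}{3} V}{4} = \frac{V}{12}$)
$\frac{82241}{\sqrt{14260 + x{\left(K{\left(14,15 \right)},13 \right)}}} = \frac{82241}{\sqrt{14260 + \frac{1}{12} \cdot 13}} = \frac{82241}{\sqrt{14260 + \frac{13}{12}}} = \frac{82241}{\sqrt{\frac{171133}{12}}} = \frac{82241}{\frac{1}{6} \sqrt{513399}} = 82241 \frac{2 \sqrt{513399}}{171133} = \frac{164482 \sqrt{513399}}{171133}$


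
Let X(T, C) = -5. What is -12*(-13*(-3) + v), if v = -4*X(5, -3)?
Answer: -708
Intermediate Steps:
v = 20 (v = -4*(-5) = 20)
-12*(-13*(-3) + v) = -12*(-13*(-3) + 20) = -12*(39 + 20) = -12*59 = -708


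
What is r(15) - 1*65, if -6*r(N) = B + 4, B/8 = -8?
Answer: -55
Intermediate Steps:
B = -64 (B = 8*(-8) = -64)
r(N) = 10 (r(N) = -(-64 + 4)/6 = -1/6*(-60) = 10)
r(15) - 1*65 = 10 - 1*65 = 10 - 65 = -55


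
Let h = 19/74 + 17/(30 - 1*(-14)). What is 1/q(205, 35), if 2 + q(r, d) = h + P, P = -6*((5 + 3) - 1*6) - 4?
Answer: -1628/28257 ≈ -0.057614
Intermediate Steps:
h = 1047/1628 (h = 19*(1/74) + 17/(30 + 14) = 19/74 + 17/44 = 1047/1628 ≈ 0.64312)
P = -16 (P = -6*(8 - 6) - 4 = -6*2 - 4 = -12 - 4 = -16)
q(r, d) = -28257/1628 (q(r, d) = -2 + (1047/1628 - 16) = -2 - 25001/1628 = -28257/1628)
1/q(205, 35) = 1/(-28257/1628) = -1628/28257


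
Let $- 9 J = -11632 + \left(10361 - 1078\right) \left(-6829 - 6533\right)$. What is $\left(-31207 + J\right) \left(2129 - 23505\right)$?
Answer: $- \frac{2645712115840}{9} \approx -2.9397 \cdot 10^{11}$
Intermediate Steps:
$J = \frac{124051078}{9}$ ($J = - \frac{-11632 + \left(10361 - 1078\right) \left(-6829 - 6533\right)}{9} = - \frac{-11632 + 9283 \left(-13362\right)}{9} = - \frac{-11632 - 124039446}{9} = \left(- \frac{1}{9}\right) \left(-124051078\right) = \frac{124051078}{9} \approx 1.3783 \cdot 10^{7}$)
$\left(-31207 + J\right) \left(2129 - 23505\right) = \left(-31207 + \frac{124051078}{9}\right) \left(2129 - 23505\right) = \frac{123770215}{9} \left(-21376\right) = - \frac{2645712115840}{9}$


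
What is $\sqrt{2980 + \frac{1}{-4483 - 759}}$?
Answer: $\frac{\sqrt{81886115478}}{5242} \approx 54.589$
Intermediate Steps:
$\sqrt{2980 + \frac{1}{-4483 - 759}} = \sqrt{2980 + \frac{1}{-5242}} = \sqrt{2980 - \frac{1}{5242}} = \sqrt{\frac{15621159}{5242}} = \frac{\sqrt{81886115478}}{5242}$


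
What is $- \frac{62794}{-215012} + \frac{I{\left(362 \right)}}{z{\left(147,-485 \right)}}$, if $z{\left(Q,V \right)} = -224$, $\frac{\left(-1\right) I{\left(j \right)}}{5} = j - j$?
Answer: $\frac{31397}{107506} \approx 0.29205$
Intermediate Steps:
$I{\left(j \right)} = 0$ ($I{\left(j \right)} = - 5 \left(j - j\right) = \left(-5\right) 0 = 0$)
$- \frac{62794}{-215012} + \frac{I{\left(362 \right)}}{z{\left(147,-485 \right)}} = - \frac{62794}{-215012} + \frac{0}{-224} = \left(-62794\right) \left(- \frac{1}{215012}\right) + 0 \left(- \frac{1}{224}\right) = \frac{31397}{107506} + 0 = \frac{31397}{107506}$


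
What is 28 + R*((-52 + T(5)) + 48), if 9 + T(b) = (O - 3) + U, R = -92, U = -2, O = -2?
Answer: 1868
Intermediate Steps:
T(b) = -16 (T(b) = -9 + ((-2 - 3) - 2) = -9 + (-5 - 2) = -9 - 7 = -16)
28 + R*((-52 + T(5)) + 48) = 28 - 92*((-52 - 16) + 48) = 28 - 92*(-68 + 48) = 28 - 92*(-20) = 28 + 1840 = 1868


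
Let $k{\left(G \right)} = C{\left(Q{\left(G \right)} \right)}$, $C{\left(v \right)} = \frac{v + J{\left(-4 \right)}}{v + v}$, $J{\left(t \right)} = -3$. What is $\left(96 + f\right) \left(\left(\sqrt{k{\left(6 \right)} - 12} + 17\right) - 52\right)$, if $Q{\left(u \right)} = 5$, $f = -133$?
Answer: $1295 - \frac{37 i \sqrt{295}}{5} \approx 1295.0 - 127.1 i$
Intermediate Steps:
$C{\left(v \right)} = \frac{-3 + v}{2 v}$ ($C{\left(v \right)} = \frac{v - 3}{v + v} = \frac{-3 + v}{2 v}$)
$k{\left(G \right)} = \frac{1}{5}$ ($k{\left(G \right)} = \frac{-3 + 5}{2 \cdot 5} = \frac{1}{2} \cdot \frac{1}{5} \cdot 2 = \frac{1}{5}$)
$\left(96 + f\right) \left(\left(\sqrt{k{\left(6 \right)} - 12} + 17\right) - 52\right) = \left(96 - 133\right) \left(\left(\sqrt{\frac{1}{5} - 12} + 17\right) - 52\right) = - 37 \left(\left(\sqrt{- \frac{59}{5}} + 17\right) - 52\right) = - 37 \left(\left(\frac{i \sqrt{295}}{5} + 17\right) - 52\right) = - 37 \left(\left(17 + \frac{i \sqrt{295}}{5}\right) - 52\right) = - 37 \left(-35 + \frac{i \sqrt{295}}{5}\right) = 1295 - \frac{37 i \sqrt{295}}{5}$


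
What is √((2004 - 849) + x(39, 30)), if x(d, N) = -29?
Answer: √1126 ≈ 33.556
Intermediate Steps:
√((2004 - 849) + x(39, 30)) = √((2004 - 849) - 29) = √(1155 - 29) = √1126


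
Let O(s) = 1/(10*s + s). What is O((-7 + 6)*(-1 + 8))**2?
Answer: 1/5929 ≈ 0.00016866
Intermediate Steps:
O(s) = 1/(11*s)
O((-7 + 6)*(-1 + 8))**2 = (1/(11*(((-7 + 6)*(-1 + 8)))))**2 = (1/(11*((-1*7))))**2 = ((1/11)/(-7))**2 = ((1/11)*(-1/7))**2 = (-1/77)**2 = 1/5929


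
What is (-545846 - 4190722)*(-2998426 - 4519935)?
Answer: 35611228125048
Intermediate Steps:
(-545846 - 4190722)*(-2998426 - 4519935) = -4736568*(-7518361) = 35611228125048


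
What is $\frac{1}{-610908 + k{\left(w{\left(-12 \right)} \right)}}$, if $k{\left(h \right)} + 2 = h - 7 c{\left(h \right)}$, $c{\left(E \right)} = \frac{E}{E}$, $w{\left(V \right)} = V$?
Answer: $- \frac{1}{610929} \approx -1.6369 \cdot 10^{-6}$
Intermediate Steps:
$c{\left(E \right)} = 1$
$k{\left(h \right)} = -9 + h$ ($k{\left(h \right)} = -2 + \left(h - 7\right) = -2 + \left(-7 + h\right) = -9 + h$)
$\frac{1}{-610908 + k{\left(w{\left(-12 \right)} \right)}} = \frac{1}{-610908 - 21} = \frac{1}{-610929} = - \frac{1}{610929}$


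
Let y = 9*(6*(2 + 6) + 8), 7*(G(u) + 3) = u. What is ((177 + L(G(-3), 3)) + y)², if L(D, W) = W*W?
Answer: 476100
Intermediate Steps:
G(u) = -3 + u/7
L(D, W) = W²
y = 504 (y = 9*(6*8 + 8) = 9*(48 + 8) = 9*56 = 504)
((177 + L(G(-3), 3)) + y)² = ((177 + 3²) + 504)² = ((177 + 9) + 504)² = (186 + 504)² = 690² = 476100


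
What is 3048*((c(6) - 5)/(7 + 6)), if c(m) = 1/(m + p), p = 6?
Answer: -14986/13 ≈ -1152.8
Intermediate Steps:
c(m) = 1/(6 + m) (c(m) = 1/(m + 6) = 1/(6 + m))
3048*((c(6) - 5)/(7 + 6)) = 3048*((1/(6 + 6) - 5)/(7 + 6)) = 3048*((1/12 - 5)/13) = 3048*((1/12 - 5)*(1/13)) = 3048*(-59/12*1/13) = 3048*(-59/156) = -14986/13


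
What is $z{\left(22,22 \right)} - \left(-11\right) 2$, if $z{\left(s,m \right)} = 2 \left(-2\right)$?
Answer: $18$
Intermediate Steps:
$z{\left(s,m \right)} = -4$
$z{\left(22,22 \right)} - \left(-11\right) 2 = -4 - \left(-11\right) 2 = -4 - -22 = -4 + 22 = 18$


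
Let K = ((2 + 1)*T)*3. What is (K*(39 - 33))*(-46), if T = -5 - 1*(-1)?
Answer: 9936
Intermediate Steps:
T = -4 (T = -5 + 1 = -4)
K = -36 (K = ((2 + 1)*(-4))*3 = (3*(-4))*3 = -12*3 = -36)
(K*(39 - 33))*(-46) = -36*(39 - 33)*(-46) = -36*6*(-46) = -216*(-46) = 9936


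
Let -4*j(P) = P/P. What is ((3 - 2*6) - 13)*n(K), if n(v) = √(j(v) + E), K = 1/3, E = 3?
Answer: -11*√11 ≈ -36.483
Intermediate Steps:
j(P) = -¼ (j(P) = -P/(4*P) = -¼*1 = -¼)
K = ⅓ ≈ 0.33333
n(v) = √11/2 (n(v) = √(-¼ + 3) = √(11/4) = √11/2)
((3 - 2*6) - 13)*n(K) = ((3 - 2*6) - 13)*(√11/2) = ((3 - 12) - 13)*(√11/2) = (-9 - 13)*(√11/2) = -11*√11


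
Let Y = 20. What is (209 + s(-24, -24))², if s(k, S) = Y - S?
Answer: 64009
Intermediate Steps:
s(k, S) = 20 - S
(209 + s(-24, -24))² = (209 + (20 - 1*(-24)))² = (209 + (20 + 24))² = (209 + 44)² = 253² = 64009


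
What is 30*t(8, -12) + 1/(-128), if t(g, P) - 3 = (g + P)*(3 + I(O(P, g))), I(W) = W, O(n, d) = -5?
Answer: 42239/128 ≈ 329.99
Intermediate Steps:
t(g, P) = 3 - 2*P - 2*g (t(g, P) = 3 + (g + P)*(3 - 5) = 3 + (P + g)*(-2) = 3 + (-2*P - 2*g) = 3 - 2*P - 2*g)
30*t(8, -12) + 1/(-128) = 30*(3 - 2*(-12) - 2*8) + 1/(-128) = 30*(3 + 24 - 16) - 1/128 = 30*11 - 1/128 = 330 - 1/128 = 42239/128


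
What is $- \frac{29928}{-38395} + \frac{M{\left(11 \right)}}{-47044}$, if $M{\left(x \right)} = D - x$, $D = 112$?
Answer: $\frac{1404054937}{1806254380} \approx 0.77733$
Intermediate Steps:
$M{\left(x \right)} = 112 - x$
$- \frac{29928}{-38395} + \frac{M{\left(11 \right)}}{-47044} = - \frac{29928}{-38395} + \frac{112 - 11}{-47044} = \left(-29928\right) \left(- \frac{1}{38395}\right) + \left(112 - 11\right) \left(- \frac{1}{47044}\right) = \frac{29928}{38395} + 101 \left(- \frac{1}{47044}\right) = \frac{29928}{38395} - \frac{101}{47044} = \frac{1404054937}{1806254380}$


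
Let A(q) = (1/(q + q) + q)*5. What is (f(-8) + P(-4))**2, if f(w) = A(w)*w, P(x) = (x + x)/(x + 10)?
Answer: 3713329/36 ≈ 1.0315e+5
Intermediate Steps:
P(x) = 2*x/(10 + x) (P(x) = (2*x)/(10 + x) = 2*x/(10 + x))
A(q) = 5*q + 5/(2*q) (A(q) = (1/(2*q) + q)*5 = (q + 1/(2*q))*5 = 5*q + 5/(2*q))
f(w) = w*(5*w + 5/(2*w)) (f(w) = (5*w + 5/(2*w))*w = w*(5*w + 5/(2*w)))
(f(-8) + P(-4))**2 = ((5/2 + 5*(-8)**2) + 2*(-4)/(10 - 4))**2 = ((5/2 + 5*64) + 2*(-4)/6)**2 = ((5/2 + 320) + 2*(-4)*(1/6))**2 = (645/2 - 4/3)**2 = (1927/6)**2 = 3713329/36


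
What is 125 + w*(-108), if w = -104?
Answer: 11357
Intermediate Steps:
125 + w*(-108) = 125 - 104*(-108) = 125 + 11232 = 11357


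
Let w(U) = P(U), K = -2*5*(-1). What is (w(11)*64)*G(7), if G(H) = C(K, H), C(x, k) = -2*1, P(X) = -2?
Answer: 256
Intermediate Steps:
K = 10 (K = -10*(-1) = 10)
C(x, k) = -2
w(U) = -2
G(H) = -2
(w(11)*64)*G(7) = -2*64*(-2) = -128*(-2) = 256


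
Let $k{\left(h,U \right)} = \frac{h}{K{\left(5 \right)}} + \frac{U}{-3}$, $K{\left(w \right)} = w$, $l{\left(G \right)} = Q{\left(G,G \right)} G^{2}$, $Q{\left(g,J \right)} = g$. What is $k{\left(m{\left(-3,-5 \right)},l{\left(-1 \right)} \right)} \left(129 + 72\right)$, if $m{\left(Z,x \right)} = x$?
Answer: $-134$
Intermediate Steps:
$l{\left(G \right)} = G^{3}$ ($l{\left(G \right)} = G G^{2} = G^{3}$)
$k{\left(h,U \right)} = - \frac{U}{3} + \frac{h}{5}$ ($k{\left(h,U \right)} = \frac{h}{5} + \frac{U}{-3} = h \frac{1}{5} + U \left(- \frac{1}{3}\right) = \frac{h}{5} - \frac{U}{3} = - \frac{U}{3} + \frac{h}{5}$)
$k{\left(m{\left(-3,-5 \right)},l{\left(-1 \right)} \right)} \left(129 + 72\right) = \left(- \frac{\left(-1\right)^{3}}{3} + \frac{1}{5} \left(-5\right)\right) \left(129 + 72\right) = \left(\left(- \frac{1}{3}\right) \left(-1\right) - 1\right) 201 = \left(\frac{1}{3} - 1\right) 201 = \left(- \frac{2}{3}\right) 201 = -134$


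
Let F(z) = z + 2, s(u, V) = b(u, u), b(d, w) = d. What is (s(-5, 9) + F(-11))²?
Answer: 196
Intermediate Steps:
s(u, V) = u
F(z) = 2 + z
(s(-5, 9) + F(-11))² = (-5 + (2 - 11))² = (-5 - 9)² = (-14)² = 196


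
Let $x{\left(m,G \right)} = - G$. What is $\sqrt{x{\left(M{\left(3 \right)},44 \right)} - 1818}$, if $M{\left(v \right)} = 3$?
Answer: $7 i \sqrt{38} \approx 43.151 i$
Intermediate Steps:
$\sqrt{x{\left(M{\left(3 \right)},44 \right)} - 1818} = \sqrt{\left(-1\right) 44 - 1818} = \sqrt{-44 - 1818} = \sqrt{-1862} = 7 i \sqrt{38}$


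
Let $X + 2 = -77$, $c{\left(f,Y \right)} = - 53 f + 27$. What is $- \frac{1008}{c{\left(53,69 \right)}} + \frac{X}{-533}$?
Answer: $\frac{29117}{57031} \approx 0.51055$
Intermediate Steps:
$c{\left(f,Y \right)} = 27 - 53 f$
$X = -79$ ($X = -2 - 77 = -79$)
$- \frac{1008}{c{\left(53,69 \right)}} + \frac{X}{-533} = - \frac{1008}{27 - 2809} - \frac{79}{-533} = - \frac{1008}{27 - 2809} - - \frac{79}{533} = - \frac{1008}{-2782} + \frac{79}{533} = \left(-1008\right) \left(- \frac{1}{2782}\right) + \frac{79}{533} = \frac{504}{1391} + \frac{79}{533} = \frac{29117}{57031}$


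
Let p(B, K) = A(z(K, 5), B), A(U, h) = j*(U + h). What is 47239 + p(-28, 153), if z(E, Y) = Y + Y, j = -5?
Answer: 47329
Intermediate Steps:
z(E, Y) = 2*Y
A(U, h) = -5*U - 5*h (A(U, h) = -5*(U + h) = -5*U - 5*h)
p(B, K) = -50 - 5*B (p(B, K) = -10*5 - 5*B = -5*10 - 5*B = -50 - 5*B)
47239 + p(-28, 153) = 47239 + (-50 - 5*(-28)) = 47239 + (-50 + 140) = 47239 + 90 = 47329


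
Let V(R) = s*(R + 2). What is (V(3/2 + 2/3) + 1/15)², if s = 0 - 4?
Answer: 6889/25 ≈ 275.56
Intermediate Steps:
s = -4
V(R) = -8 - 4*R (V(R) = -4*(R + 2) = -4*(2 + R) = -8 - 4*R)
(V(3/2 + 2/3) + 1/15)² = ((-8 - 4*(3/2 + 2/3)) + 1/15)² = ((-8 - 4*(3*(½) + 2*(⅓))) + 1/15)² = ((-8 - 4*(3/2 + ⅔)) + 1/15)² = ((-8 - 4*13/6) + 1/15)² = ((-8 - 26/3) + 1/15)² = (-50/3 + 1/15)² = (-83/5)² = 6889/25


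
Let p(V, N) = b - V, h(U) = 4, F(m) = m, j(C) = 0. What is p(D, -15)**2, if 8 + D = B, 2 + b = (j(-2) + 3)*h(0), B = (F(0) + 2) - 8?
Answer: 576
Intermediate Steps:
B = -6 (B = (0 + 2) - 8 = 2 - 8 = -6)
b = 10 (b = -2 + (0 + 3)*4 = -2 + 3*4 = -2 + 12 = 10)
D = -14 (D = -8 - 6 = -14)
p(V, N) = 10 - V
p(D, -15)**2 = (10 - 1*(-14))**2 = (10 + 14)**2 = 24**2 = 576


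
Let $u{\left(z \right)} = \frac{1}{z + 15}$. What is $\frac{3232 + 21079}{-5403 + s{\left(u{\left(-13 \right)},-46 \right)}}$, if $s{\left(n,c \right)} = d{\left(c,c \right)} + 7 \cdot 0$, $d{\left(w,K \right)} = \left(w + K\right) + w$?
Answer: $- \frac{24311}{5541} \approx -4.3875$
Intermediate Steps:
$d{\left(w,K \right)} = K + 2 w$ ($d{\left(w,K \right)} = \left(K + w\right) + w = K + 2 w$)
$u{\left(z \right)} = \frac{1}{15 + z}$
$s{\left(n,c \right)} = 3 c$ ($s{\left(n,c \right)} = \left(c + 2 c\right) + 7 \cdot 0 = 3 c + 0 = 3 c$)
$\frac{3232 + 21079}{-5403 + s{\left(u{\left(-13 \right)},-46 \right)}} = \frac{3232 + 21079}{-5403 + 3 \left(-46\right)} = \frac{24311}{-5403 - 138} = \frac{24311}{-5541} = 24311 \left(- \frac{1}{5541}\right) = - \frac{24311}{5541}$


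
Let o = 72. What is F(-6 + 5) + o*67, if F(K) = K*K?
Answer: 4825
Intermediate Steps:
F(K) = K**2
F(-6 + 5) + o*67 = (-6 + 5)**2 + 72*67 = (-1)**2 + 4824 = 1 + 4824 = 4825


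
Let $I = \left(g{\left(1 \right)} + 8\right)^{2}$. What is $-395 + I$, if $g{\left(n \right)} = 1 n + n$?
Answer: $-295$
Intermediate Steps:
$g{\left(n \right)} = 2 n$ ($g{\left(n \right)} = n + n = 2 n$)
$I = 100$ ($I = \left(2 \cdot 1 + 8\right)^{2} = \left(2 + 8\right)^{2} = 10^{2} = 100$)
$-395 + I = -395 + 100 = -295$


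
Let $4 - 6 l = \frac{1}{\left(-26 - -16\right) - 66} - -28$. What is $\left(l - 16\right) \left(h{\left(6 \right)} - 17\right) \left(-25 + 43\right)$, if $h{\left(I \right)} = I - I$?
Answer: $\frac{465069}{76} \approx 6119.3$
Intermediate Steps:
$h{\left(I \right)} = 0$
$l = - \frac{1823}{456}$ ($l = \frac{2}{3} - \frac{\frac{1}{\left(-26 - -16\right) - 66} - -28}{6} = \frac{2}{3} - \frac{\frac{1}{\left(-26 + 16\right) - 66} + 28}{6} = \frac{2}{3} - \frac{\frac{1}{-10 - 66} + 28}{6} = \frac{2}{3} - \frac{\frac{1}{-76} + 28}{6} = \frac{2}{3} - \frac{- \frac{1}{76} + 28}{6} = \frac{2}{3} - \frac{709}{152} = - \frac{1823}{456} \approx -3.9978$)
$\left(l - 16\right) \left(h{\left(6 \right)} - 17\right) \left(-25 + 43\right) = \left(- \frac{1823}{456} - 16\right) \left(0 - 17\right) \left(-25 + 43\right) = - \frac{9119 \left(\left(-17\right) 18\right)}{456} = \left(- \frac{9119}{456}\right) \left(-306\right) = \frac{465069}{76}$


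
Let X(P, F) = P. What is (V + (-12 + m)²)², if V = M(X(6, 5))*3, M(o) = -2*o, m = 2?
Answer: 4096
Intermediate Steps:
V = -36 (V = -2*6*3 = -12*3 = -36)
(V + (-12 + m)²)² = (-36 + (-12 + 2)²)² = (-36 + (-10)²)² = (-36 + 100)² = 64² = 4096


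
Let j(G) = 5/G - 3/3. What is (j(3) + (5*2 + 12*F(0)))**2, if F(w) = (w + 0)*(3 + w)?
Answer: 1024/9 ≈ 113.78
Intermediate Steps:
F(w) = w*(3 + w)
j(G) = -1 + 5/G (j(G) = 5/G - 3*1/3 = 5/G - 1 = -1 + 5/G)
(j(3) + (5*2 + 12*F(0)))**2 = ((5 - 1*3)/3 + (5*2 + 12*(0*(3 + 0))))**2 = ((5 - 3)/3 + (10 + 12*(0*3)))**2 = ((1/3)*2 + (10 + 12*0))**2 = (2/3 + (10 + 0))**2 = (2/3 + 10)**2 = (32/3)**2 = 1024/9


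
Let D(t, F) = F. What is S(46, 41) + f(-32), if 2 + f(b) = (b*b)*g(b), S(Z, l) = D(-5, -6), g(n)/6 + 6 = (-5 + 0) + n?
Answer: -264200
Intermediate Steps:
g(n) = -66 + 6*n (g(n) = -36 + 6*((-5 + 0) + n) = -36 + 6*(-5 + n) = -36 + (-30 + 6*n) = -66 + 6*n)
S(Z, l) = -6
f(b) = -2 + b**2*(-66 + 6*b) (f(b) = -2 + (b*b)*(-66 + 6*b) = -2 + b**2*(-66 + 6*b))
S(46, 41) + f(-32) = -6 + (-2 + 6*(-32)**2*(-11 - 32)) = -6 + (-2 + 6*1024*(-43)) = -6 + (-2 - 264192) = -6 - 264194 = -264200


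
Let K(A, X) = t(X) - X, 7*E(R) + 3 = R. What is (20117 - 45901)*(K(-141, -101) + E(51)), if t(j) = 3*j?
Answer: 35220944/7 ≈ 5.0316e+6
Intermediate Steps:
E(R) = -3/7 + R/7
K(A, X) = 2*X (K(A, X) = 3*X - X = 2*X)
(20117 - 45901)*(K(-141, -101) + E(51)) = (20117 - 45901)*(2*(-101) + (-3/7 + (1/7)*51)) = -25784*(-202 + (-3/7 + 51/7)) = -25784*(-202 + 48/7) = -25784*(-1366/7) = 35220944/7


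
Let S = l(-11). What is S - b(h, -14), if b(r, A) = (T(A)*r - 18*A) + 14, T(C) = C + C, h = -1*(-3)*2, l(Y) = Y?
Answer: -109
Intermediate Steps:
h = 6 (h = 3*2 = 6)
T(C) = 2*C
S = -11
b(r, A) = 14 - 18*A + 2*A*r (b(r, A) = ((2*A)*r - 18*A) + 14 = (2*A*r - 18*A) + 14 = (-18*A + 2*A*r) + 14 = 14 - 18*A + 2*A*r)
S - b(h, -14) = -11 - (14 - 18*(-14) + 2*(-14)*6) = -11 - (14 + 252 - 168) = -11 - 1*98 = -11 - 98 = -109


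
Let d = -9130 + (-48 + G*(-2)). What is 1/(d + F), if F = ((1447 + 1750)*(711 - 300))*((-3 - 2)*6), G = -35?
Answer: -1/39428118 ≈ -2.5363e-8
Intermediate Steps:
d = -9108 (d = -9130 + (-48 - 35*(-2)) = -9130 + (-48 + 70) = -9130 + 22 = -9108)
F = -39419010 (F = (3197*411)*(-5*6) = 1313967*(-30) = -39419010)
1/(d + F) = 1/(-9108 - 39419010) = 1/(-39428118) = -1/39428118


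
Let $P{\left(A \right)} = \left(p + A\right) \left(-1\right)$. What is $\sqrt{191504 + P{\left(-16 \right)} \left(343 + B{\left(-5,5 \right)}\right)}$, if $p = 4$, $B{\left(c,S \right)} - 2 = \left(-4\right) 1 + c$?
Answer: $44 \sqrt{101} \approx 442.19$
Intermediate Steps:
$B{\left(c,S \right)} = -2 + c$ ($B{\left(c,S \right)} = 2 + \left(\left(-4\right) 1 + c\right) = 2 + \left(-4 + c\right) = -2 + c$)
$P{\left(A \right)} = -4 - A$ ($P{\left(A \right)} = \left(4 + A\right) \left(-1\right) = -4 - A$)
$\sqrt{191504 + P{\left(-16 \right)} \left(343 + B{\left(-5,5 \right)}\right)} = \sqrt{191504 + \left(-4 - -16\right) \left(343 - 7\right)} = \sqrt{191504 + \left(-4 + 16\right) \left(343 - 7\right)} = \sqrt{191504 + 12 \cdot 336} = \sqrt{191504 + 4032} = \sqrt{195536} = 44 \sqrt{101}$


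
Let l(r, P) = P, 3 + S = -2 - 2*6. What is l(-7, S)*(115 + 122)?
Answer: -4029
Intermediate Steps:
S = -17 (S = -3 + (-2 - 2*6) = -3 + (-2 - 12) = -3 - 14 = -17)
l(-7, S)*(115 + 122) = -17*(115 + 122) = -17*237 = -4029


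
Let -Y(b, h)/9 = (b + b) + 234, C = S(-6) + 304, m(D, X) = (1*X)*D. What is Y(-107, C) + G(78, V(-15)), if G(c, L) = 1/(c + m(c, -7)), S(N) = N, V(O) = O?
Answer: -84241/468 ≈ -180.00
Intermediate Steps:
m(D, X) = D*X (m(D, X) = X*D = D*X)
G(c, L) = -1/(6*c) (G(c, L) = 1/(c + c*(-7)) = 1/(c - 7*c) = 1/(-6*c) = -1/(6*c))
C = 298 (C = -6 + 304 = 298)
Y(b, h) = -2106 - 18*b (Y(b, h) = -9*((b + b) + 234) = -9*(2*b + 234) = -9*(234 + 2*b) = -2106 - 18*b)
Y(-107, C) + G(78, V(-15)) = (-2106 - 18*(-107)) - 1/6/78 = (-2106 + 1926) - 1/6*1/78 = -180 - 1/468 = -84241/468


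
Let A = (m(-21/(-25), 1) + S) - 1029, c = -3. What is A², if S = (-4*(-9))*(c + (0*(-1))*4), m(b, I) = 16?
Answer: 1256641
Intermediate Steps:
S = -108 (S = (-4*(-9))*(-3 + (0*(-1))*4) = 36*(-3 + 0*4) = 36*(-3 + 0) = 36*(-3) = -108)
A = -1121 (A = (16 - 108) - 1029 = -92 - 1029 = -1121)
A² = (-1121)² = 1256641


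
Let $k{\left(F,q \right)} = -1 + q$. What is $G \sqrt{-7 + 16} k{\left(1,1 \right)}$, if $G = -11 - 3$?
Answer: $0$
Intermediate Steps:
$G = -14$
$G \sqrt{-7 + 16} k{\left(1,1 \right)} = - 14 \sqrt{-7 + 16} \left(-1 + 1\right) = - 14 \sqrt{9} \cdot 0 = \left(-14\right) 3 \cdot 0 = \left(-42\right) 0 = 0$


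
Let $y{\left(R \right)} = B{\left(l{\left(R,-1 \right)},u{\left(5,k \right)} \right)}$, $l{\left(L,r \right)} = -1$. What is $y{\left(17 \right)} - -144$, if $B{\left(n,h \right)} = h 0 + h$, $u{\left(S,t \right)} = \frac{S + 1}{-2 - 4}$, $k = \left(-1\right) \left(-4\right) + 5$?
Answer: $143$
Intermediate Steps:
$k = 9$ ($k = 4 + 5 = 9$)
$u{\left(S,t \right)} = - \frac{1}{6} - \frac{S}{6}$ ($u{\left(S,t \right)} = \frac{1 + S}{-6} = \left(1 + S\right) \left(- \frac{1}{6}\right) = - \frac{1}{6} - \frac{S}{6}$)
$B{\left(n,h \right)} = h$ ($B{\left(n,h \right)} = 0 + h = h$)
$y{\left(R \right)} = -1$ ($y{\left(R \right)} = - \frac{1}{6} - \frac{5}{6} = -1$)
$y{\left(17 \right)} - -144 = -1 - -144 = -1 + 144 = 143$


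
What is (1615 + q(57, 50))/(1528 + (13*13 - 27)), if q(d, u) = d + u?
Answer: 861/835 ≈ 1.0311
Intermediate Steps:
(1615 + q(57, 50))/(1528 + (13*13 - 27)) = (1615 + (57 + 50))/(1528 + (13*13 - 27)) = (1615 + 107)/(1528 + (169 - 27)) = 1722/(1528 + 142) = 1722/1670 = 1722*(1/1670) = 861/835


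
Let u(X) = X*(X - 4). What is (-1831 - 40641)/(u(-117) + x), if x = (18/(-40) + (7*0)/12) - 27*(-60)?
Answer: -849440/315531 ≈ -2.6921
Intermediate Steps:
u(X) = X*(-4 + X)
x = 32391/20 (x = (18*(-1/40) + 0*(1/12)) + 1620 = (-9/20 + 0) + 1620 = -9/20 + 1620 = 32391/20 ≈ 1619.6)
(-1831 - 40641)/(u(-117) + x) = (-1831 - 40641)/(-117*(-4 - 117) + 32391/20) = -42472/(-117*(-121) + 32391/20) = -42472/(14157 + 32391/20) = -42472/315531/20 = -42472*20/315531 = -849440/315531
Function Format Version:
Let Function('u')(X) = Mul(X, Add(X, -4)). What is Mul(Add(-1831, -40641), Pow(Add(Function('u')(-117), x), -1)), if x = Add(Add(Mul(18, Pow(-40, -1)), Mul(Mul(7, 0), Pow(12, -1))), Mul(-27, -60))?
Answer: Rational(-849440, 315531) ≈ -2.6921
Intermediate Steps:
Function('u')(X) = Mul(X, Add(-4, X))
x = Rational(32391, 20) (x = Add(Add(Mul(18, Rational(-1, 40)), Mul(0, Rational(1, 12))), 1620) = Add(Add(Rational(-9, 20), 0), 1620) = Add(Rational(-9, 20), 1620) = Rational(32391, 20) ≈ 1619.6)
Mul(Add(-1831, -40641), Pow(Add(Function('u')(-117), x), -1)) = Mul(Add(-1831, -40641), Pow(Add(Mul(-117, Add(-4, -117)), Rational(32391, 20)), -1)) = Mul(-42472, Pow(Add(Mul(-117, -121), Rational(32391, 20)), -1)) = Mul(-42472, Pow(Add(14157, Rational(32391, 20)), -1)) = Mul(-42472, Pow(Rational(315531, 20), -1)) = Mul(-42472, Rational(20, 315531)) = Rational(-849440, 315531)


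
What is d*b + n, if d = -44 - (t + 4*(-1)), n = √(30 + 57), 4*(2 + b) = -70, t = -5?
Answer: 1365/2 + √87 ≈ 691.83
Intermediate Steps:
b = -39/2 (b = -2 + (¼)*(-70) = -2 - 35/2 = -39/2 ≈ -19.500)
n = √87 ≈ 9.3274
d = -35 (d = -44 - (-5 + 4*(-1)) = -44 - (-5 - 4) = -44 - 1*(-9) = -44 + 9 = -35)
d*b + n = -35*(-39/2) + √87 = 1365/2 + √87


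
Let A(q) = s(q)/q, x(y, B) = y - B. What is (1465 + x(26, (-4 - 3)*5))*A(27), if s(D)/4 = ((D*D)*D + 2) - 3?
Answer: 120138928/27 ≈ 4.4496e+6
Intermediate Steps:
s(D) = -4 + 4*D³ (s(D) = 4*(((D*D)*D + 2) - 3) = 4*((D²*D + 2) - 3) = 4*((D³ + 2) - 3) = 4*((2 + D³) - 3) = 4*(-1 + D³) = -4 + 4*D³)
A(q) = (-4 + 4*q³)/q
(1465 + x(26, (-4 - 3)*5))*A(27) = (1465 + (26 - (-4 - 3)*5))*(4*(-1 + 27³)/27) = (1465 + (26 - (-7)*5))*(4*(1/27)*(-1 + 19683)) = (1465 + (26 - 1*(-35)))*(4*(1/27)*19682) = (1465 + (26 + 35))*(78728/27) = (1465 + 61)*(78728/27) = 1526*(78728/27) = 120138928/27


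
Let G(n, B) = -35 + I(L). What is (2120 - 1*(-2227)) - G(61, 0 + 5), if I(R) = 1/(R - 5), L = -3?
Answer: 35057/8 ≈ 4382.1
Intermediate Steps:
I(R) = 1/(-5 + R)
G(n, B) = -281/8 (G(n, B) = -35 + 1/(-5 - 3) = -35 + 1/(-8) = -35 - 1/8 = -281/8)
(2120 - 1*(-2227)) - G(61, 0 + 5) = (2120 - 1*(-2227)) - 1*(-281/8) = (2120 + 2227) + 281/8 = 4347 + 281/8 = 35057/8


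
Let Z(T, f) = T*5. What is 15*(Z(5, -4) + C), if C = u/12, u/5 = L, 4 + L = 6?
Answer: 775/2 ≈ 387.50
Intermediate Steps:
L = 2 (L = -4 + 6 = 2)
u = 10 (u = 5*2 = 10)
Z(T, f) = 5*T
C = ⅚ (C = 10/12 = 10*(1/12) = ⅚ ≈ 0.83333)
15*(Z(5, -4) + C) = 15*(5*5 + ⅚) = 15*(25 + ⅚) = 15*(155/6) = 775/2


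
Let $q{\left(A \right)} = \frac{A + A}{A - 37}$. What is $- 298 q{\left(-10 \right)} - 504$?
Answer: $- \frac{29648}{47} \approx -630.81$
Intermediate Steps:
$q{\left(A \right)} = \frac{2 A}{-37 + A}$
$- 298 q{\left(-10 \right)} - 504 = - 298 \cdot 2 \left(-10\right) \frac{1}{-37 - 10} - 504 = - 298 \cdot 2 \left(-10\right) \frac{1}{-47} - 504 = - 298 \cdot 2 \left(-10\right) \left(- \frac{1}{47}\right) - 504 = \left(-298\right) \frac{20}{47} - 504 = - \frac{5960}{47} - 504 = - \frac{29648}{47}$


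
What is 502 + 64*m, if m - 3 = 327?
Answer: 21622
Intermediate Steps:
m = 330 (m = 3 + 327 = 330)
502 + 64*m = 502 + 64*330 = 502 + 21120 = 21622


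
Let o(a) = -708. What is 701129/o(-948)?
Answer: -701129/708 ≈ -990.29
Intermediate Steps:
701129/o(-948) = 701129/(-708) = 701129*(-1/708) = -701129/708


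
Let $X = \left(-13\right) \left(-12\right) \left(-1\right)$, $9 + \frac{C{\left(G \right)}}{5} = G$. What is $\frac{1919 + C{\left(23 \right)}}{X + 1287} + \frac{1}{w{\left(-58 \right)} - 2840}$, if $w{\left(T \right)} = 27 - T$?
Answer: $\frac{4844}{2755} \approx 1.7583$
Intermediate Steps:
$C{\left(G \right)} = -45 + 5 G$
$X = -156$ ($X = 156 \left(-1\right) = -156$)
$\frac{1919 + C{\left(23 \right)}}{X + 1287} + \frac{1}{w{\left(-58 \right)} - 2840} = \frac{1919 + \left(-45 + 5 \cdot 23\right)}{-156 + 1287} + \frac{1}{\left(27 - -58\right) - 2840} = \frac{1919 + \left(-45 + 115\right)}{1131} + \frac{1}{\left(27 + 58\right) - 2840} = \left(1919 + 70\right) \frac{1}{1131} + \frac{1}{85 - 2840} = 1989 \cdot \frac{1}{1131} + \frac{1}{-2755} = \frac{51}{29} - \frac{1}{2755} = \frac{4844}{2755}$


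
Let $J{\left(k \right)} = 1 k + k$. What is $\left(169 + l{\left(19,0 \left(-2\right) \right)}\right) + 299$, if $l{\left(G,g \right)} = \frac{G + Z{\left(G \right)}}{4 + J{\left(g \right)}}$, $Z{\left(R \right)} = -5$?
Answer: $\frac{943}{2} \approx 471.5$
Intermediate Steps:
$J{\left(k \right)} = 2 k$ ($J{\left(k \right)} = k + k = 2 k$)
$l{\left(G,g \right)} = \frac{-5 + G}{4 + 2 g}$ ($l{\left(G,g \right)} = \frac{G - 5}{4 + 2 g} = \frac{-5 + G}{4 + 2 g}$)
$\left(169 + l{\left(19,0 \left(-2\right) \right)}\right) + 299 = \left(169 + \frac{-5 + 19}{2 \left(2 + 0 \left(-2\right)\right)}\right) + 299 = \left(169 + \frac{1}{2} \frac{1}{2 + 0} \cdot 14\right) + 299 = \left(169 + \frac{1}{2} \cdot \frac{1}{2} \cdot 14\right) + 299 = \left(169 + \frac{7}{2}\right) + 299 = \frac{345}{2} + 299 = \frac{943}{2}$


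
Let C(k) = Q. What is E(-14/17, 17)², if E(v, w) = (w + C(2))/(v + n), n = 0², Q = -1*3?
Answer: 289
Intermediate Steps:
Q = -3
C(k) = -3
n = 0
E(v, w) = (-3 + w)/v (E(v, w) = (w - 3)/(v + 0) = (-3 + w)/v)
E(-14/17, 17)² = ((-3 + 17)/((-14/17)))² = (14/(-14*1/17))² = (14/(-14/17))² = (-17/14*14)² = (-17)² = 289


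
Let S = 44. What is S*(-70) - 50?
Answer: -3130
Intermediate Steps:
S*(-70) - 50 = 44*(-70) - 50 = -3080 - 50 = -3130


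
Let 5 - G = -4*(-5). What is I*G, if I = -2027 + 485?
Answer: 23130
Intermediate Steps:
I = -1542
G = -15 (G = 5 - (-4)*(-5) = 5 - 1*20 = 5 - 20 = -15)
I*G = -1542*(-15) = 23130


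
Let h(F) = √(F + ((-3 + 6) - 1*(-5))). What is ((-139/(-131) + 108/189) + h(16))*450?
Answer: 673650/917 + 900*√6 ≈ 2939.2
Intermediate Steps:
h(F) = √(8 + F) (h(F) = √(F + (3 + 5)) = √(F + 8) = √(8 + F))
((-139/(-131) + 108/189) + h(16))*450 = ((-139/(-131) + 108/189) + √(8 + 16))*450 = ((-139*(-1/131) + 108*(1/189)) + √24)*450 = ((139/131 + 4/7) + 2*√6)*450 = (1497/917 + 2*√6)*450 = 673650/917 + 900*√6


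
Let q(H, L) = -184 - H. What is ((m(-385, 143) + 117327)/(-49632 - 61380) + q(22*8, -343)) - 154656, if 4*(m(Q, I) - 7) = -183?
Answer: -68835013921/444048 ≈ -1.5502e+5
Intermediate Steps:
m(Q, I) = -155/4 (m(Q, I) = 7 + (¼)*(-183) = 7 - 183/4 = -155/4)
((m(-385, 143) + 117327)/(-49632 - 61380) + q(22*8, -343)) - 154656 = ((-155/4 + 117327)/(-49632 - 61380) + (-184 - 22*8)) - 154656 = ((469153/4)/(-111012) + (-184 - 1*176)) - 154656 = ((469153/4)*(-1/111012) + (-184 - 176)) - 154656 = (-469153/444048 - 360) - 154656 = -160326433/444048 - 154656 = -68835013921/444048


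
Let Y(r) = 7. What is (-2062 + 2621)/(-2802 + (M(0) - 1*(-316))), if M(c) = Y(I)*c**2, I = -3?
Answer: -559/2486 ≈ -0.22486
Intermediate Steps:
M(c) = 7*c**2
(-2062 + 2621)/(-2802 + (M(0) - 1*(-316))) = (-2062 + 2621)/(-2802 + (7*0**2 - 1*(-316))) = 559/(-2802 + (7*0 + 316)) = 559/(-2802 + (0 + 316)) = 559/(-2802 + 316) = 559/(-2486) = 559*(-1/2486) = -559/2486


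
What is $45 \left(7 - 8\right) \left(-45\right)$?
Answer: $2025$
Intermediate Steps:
$45 \left(7 - 8\right) \left(-45\right) = 45 \left(-1\right) \left(-45\right) = \left(-45\right) \left(-45\right) = 2025$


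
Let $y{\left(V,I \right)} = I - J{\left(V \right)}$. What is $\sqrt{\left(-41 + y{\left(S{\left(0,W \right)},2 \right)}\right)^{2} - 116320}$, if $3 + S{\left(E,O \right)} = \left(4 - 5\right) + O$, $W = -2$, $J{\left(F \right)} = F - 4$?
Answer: $3 i \sqrt{12831} \approx 339.82 i$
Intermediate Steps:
$J{\left(F \right)} = -4 + F$ ($J{\left(F \right)} = F - 4 = -4 + F$)
$S{\left(E,O \right)} = -4 + O$ ($S{\left(E,O \right)} = -3 + \left(\left(4 - 5\right) + O\right) = -3 + \left(-1 + O\right) = -4 + O$)
$y{\left(V,I \right)} = 4 + I - V$ ($y{\left(V,I \right)} = I - \left(-4 + V\right) = 4 + I - V$)
$\sqrt{\left(-41 + y{\left(S{\left(0,W \right)},2 \right)}\right)^{2} - 116320} = \sqrt{\left(-41 + \left(4 + 2 - \left(-4 - 2\right)\right)\right)^{2} - 116320} = \sqrt{\left(-41 + \left(4 + 2 - -6\right)\right)^{2} - 116320} = \sqrt{\left(-41 + \left(4 + 2 + 6\right)\right)^{2} - 116320} = \sqrt{\left(-41 + 12\right)^{2} - 116320} = \sqrt{\left(-29\right)^{2} - 116320} = \sqrt{841 - 116320} = \sqrt{-115479} = 3 i \sqrt{12831}$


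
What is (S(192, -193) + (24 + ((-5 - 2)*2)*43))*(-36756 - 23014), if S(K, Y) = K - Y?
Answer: 11535610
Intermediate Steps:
(S(192, -193) + (24 + ((-5 - 2)*2)*43))*(-36756 - 23014) = ((192 - 1*(-193)) + (24 + ((-5 - 2)*2)*43))*(-36756 - 23014) = ((192 + 193) + (24 - 7*2*43))*(-59770) = (385 + (24 - 14*43))*(-59770) = (385 + (24 - 602))*(-59770) = (385 - 578)*(-59770) = -193*(-59770) = 11535610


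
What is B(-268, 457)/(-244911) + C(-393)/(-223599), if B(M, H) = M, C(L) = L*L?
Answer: -12588778169/18253951563 ≈ -0.68965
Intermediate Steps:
C(L) = L²
B(-268, 457)/(-244911) + C(-393)/(-223599) = -268/(-244911) + (-393)²/(-223599) = -268*(-1/244911) + 154449*(-1/223599) = 268/244911 - 51483/74533 = -12588778169/18253951563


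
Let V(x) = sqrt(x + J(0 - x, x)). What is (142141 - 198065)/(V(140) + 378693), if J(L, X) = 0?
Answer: -3025432476/20486912587 + 111848*sqrt(35)/143408388109 ≈ -0.14767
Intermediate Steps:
V(x) = sqrt(x) (V(x) = sqrt(x + 0) = sqrt(x))
(142141 - 198065)/(V(140) + 378693) = (142141 - 198065)/(sqrt(140) + 378693) = -55924/(2*sqrt(35) + 378693) = -55924/(378693 + 2*sqrt(35))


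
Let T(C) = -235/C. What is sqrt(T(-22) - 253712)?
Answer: I*sqrt(122791438)/22 ≈ 503.69*I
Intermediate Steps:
sqrt(T(-22) - 253712) = sqrt(-235/(-22) - 253712) = sqrt(-235*(-1/22) - 253712) = sqrt(235/22 - 253712) = sqrt(-5581429/22) = I*sqrt(122791438)/22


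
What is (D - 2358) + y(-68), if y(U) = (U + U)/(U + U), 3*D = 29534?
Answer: 22463/3 ≈ 7487.7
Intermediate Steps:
D = 29534/3 (D = (1/3)*29534 = 29534/3 ≈ 9844.7)
y(U) = 1 (y(U) = (2*U)/((2*U)) = (2*U)*(1/(2*U)) = 1)
(D - 2358) + y(-68) = (29534/3 - 2358) + 1 = 22460/3 + 1 = 22463/3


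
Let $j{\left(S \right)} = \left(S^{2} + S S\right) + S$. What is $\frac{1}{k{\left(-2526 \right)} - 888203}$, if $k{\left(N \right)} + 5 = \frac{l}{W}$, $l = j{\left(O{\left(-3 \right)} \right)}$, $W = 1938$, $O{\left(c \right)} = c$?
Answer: $- \frac{646}{573782363} \approx -1.1259 \cdot 10^{-6}$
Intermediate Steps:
$j{\left(S \right)} = S + 2 S^{2}$ ($j{\left(S \right)} = \left(S^{2} + S^{2}\right) + S = 2 S^{2} + S = S + 2 S^{2}$)
$l = 15$ ($l = - 3 \left(1 + 2 \left(-3\right)\right) = - 3 \left(1 - 6\right) = \left(-3\right) \left(-5\right) = 15$)
$k{\left(N \right)} = - \frac{3225}{646}$ ($k{\left(N \right)} = -5 + \frac{15}{1938} = -5 + 15 \cdot \frac{1}{1938} = -5 + \frac{5}{646} = - \frac{3225}{646}$)
$\frac{1}{k{\left(-2526 \right)} - 888203} = \frac{1}{- \frac{3225}{646} - 888203} = \frac{1}{- \frac{573782363}{646}} = - \frac{646}{573782363}$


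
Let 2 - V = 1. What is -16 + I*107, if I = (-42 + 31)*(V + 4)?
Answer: -5901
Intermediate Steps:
V = 1 (V = 2 - 1*1 = 2 - 1 = 1)
I = -55 (I = (-42 + 31)*(1 + 4) = -11*5 = -55)
-16 + I*107 = -16 - 55*107 = -16 - 5885 = -5901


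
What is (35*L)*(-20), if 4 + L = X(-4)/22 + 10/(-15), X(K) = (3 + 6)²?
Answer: 22750/33 ≈ 689.39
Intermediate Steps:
X(K) = 81 (X(K) = 9² = 81)
L = -65/66 (L = -4 + (81/22 + 10/(-15)) = -4 + (81*(1/22) + 10*(-1/15)) = -4 + (81/22 - ⅔) = -4 + 199/66 = -65/66 ≈ -0.98485)
(35*L)*(-20) = (35*(-65/66))*(-20) = -2275/66*(-20) = 22750/33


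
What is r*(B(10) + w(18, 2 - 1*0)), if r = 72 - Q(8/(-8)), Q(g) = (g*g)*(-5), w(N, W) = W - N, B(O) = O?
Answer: -462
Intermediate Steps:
Q(g) = -5*g**2 (Q(g) = g**2*(-5) = -5*g**2)
r = 77 (r = 72 - (-5)*(8/(-8))**2 = 72 - (-5)*(8*(-1/8))**2 = 72 - (-5)*(-1)**2 = 72 - (-5) = 72 - 1*(-5) = 72 + 5 = 77)
r*(B(10) + w(18, 2 - 1*0)) = 77*(10 + ((2 - 1*0) - 1*18)) = 77*(10 + ((2 + 0) - 18)) = 77*(10 + (2 - 18)) = 77*(10 - 16) = 77*(-6) = -462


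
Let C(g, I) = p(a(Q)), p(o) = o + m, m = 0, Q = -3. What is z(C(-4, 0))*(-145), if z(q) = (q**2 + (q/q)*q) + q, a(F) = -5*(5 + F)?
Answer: -11600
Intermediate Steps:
a(F) = -25 - 5*F
p(o) = o (p(o) = o + 0 = o)
C(g, I) = -10 (C(g, I) = -25 - 5*(-3) = -25 + 15 = -10)
z(q) = q**2 + 2*q (z(q) = (q**2 + 1*q) + q = (q**2 + q) + q = (q + q**2) + q = q**2 + 2*q)
z(C(-4, 0))*(-145) = -10*(2 - 10)*(-145) = -10*(-8)*(-145) = 80*(-145) = -11600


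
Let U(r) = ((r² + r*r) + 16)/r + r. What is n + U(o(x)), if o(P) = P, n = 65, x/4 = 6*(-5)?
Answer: -4427/15 ≈ -295.13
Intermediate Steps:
x = -120 (x = 4*(6*(-5)) = 4*(-30) = -120)
U(r) = r + (16 + 2*r²)/r (U(r) = ((r² + r²) + 16)/r + r = (2*r² + 16)/r + r = (16 + 2*r²)/r + r = r + (16 + 2*r²)/r)
n + U(o(x)) = 65 + (3*(-120) + 16/(-120)) = 65 + (-360 + 16*(-1/120)) = 65 + (-360 - 2/15) = 65 - 5402/15 = -4427/15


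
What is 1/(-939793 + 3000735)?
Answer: 1/2060942 ≈ 4.8522e-7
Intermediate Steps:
1/(-939793 + 3000735) = 1/2060942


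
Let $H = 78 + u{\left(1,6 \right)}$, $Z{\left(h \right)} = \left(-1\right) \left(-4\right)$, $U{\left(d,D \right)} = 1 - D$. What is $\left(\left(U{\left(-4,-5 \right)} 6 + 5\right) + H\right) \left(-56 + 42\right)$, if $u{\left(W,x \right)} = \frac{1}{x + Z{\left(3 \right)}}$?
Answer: $- \frac{8337}{5} \approx -1667.4$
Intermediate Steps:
$Z{\left(h \right)} = 4$
$u{\left(W,x \right)} = \frac{1}{4 + x}$ ($u{\left(W,x \right)} = \frac{1}{x + 4} = \frac{1}{4 + x}$)
$H = \frac{781}{10}$ ($H = 78 + \frac{1}{4 + 6} = 78 + \frac{1}{10} = \frac{781}{10} \approx 78.1$)
$\left(\left(U{\left(-4,-5 \right)} 6 + 5\right) + H\right) \left(-56 + 42\right) = \left(\left(\left(1 - -5\right) 6 + 5\right) + \frac{781}{10}\right) \left(-56 + 42\right) = \left(\left(\left(1 + 5\right) 6 + 5\right) + \frac{781}{10}\right) \left(-14\right) = \left(\left(6 \cdot 6 + 5\right) + \frac{781}{10}\right) \left(-14\right) = \left(\left(36 + 5\right) + \frac{781}{10}\right) \left(-14\right) = \left(41 + \frac{781}{10}\right) \left(-14\right) = \frac{1191}{10} \left(-14\right) = - \frac{8337}{5}$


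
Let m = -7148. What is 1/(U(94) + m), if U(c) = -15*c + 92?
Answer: -1/8466 ≈ -0.00011812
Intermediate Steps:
U(c) = 92 - 15*c
1/(U(94) + m) = 1/((92 - 15*94) - 7148) = 1/((92 - 1410) - 7148) = 1/(-1318 - 7148) = 1/(-8466) = -1/8466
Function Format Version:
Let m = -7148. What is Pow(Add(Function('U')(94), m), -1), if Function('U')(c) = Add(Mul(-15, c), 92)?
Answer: Rational(-1, 8466) ≈ -0.00011812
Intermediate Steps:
Function('U')(c) = Add(92, Mul(-15, c))
Pow(Add(Function('U')(94), m), -1) = Pow(Add(Add(92, Mul(-15, 94)), -7148), -1) = Pow(Add(Add(92, -1410), -7148), -1) = Pow(Add(-1318, -7148), -1) = Pow(-8466, -1) = Rational(-1, 8466)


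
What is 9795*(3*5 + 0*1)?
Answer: 146925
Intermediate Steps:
9795*(3*5 + 0*1) = 9795*(15 + 0) = 9795*15 = 146925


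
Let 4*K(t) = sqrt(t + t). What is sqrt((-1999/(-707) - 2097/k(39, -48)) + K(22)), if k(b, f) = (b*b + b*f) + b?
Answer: sqrt(12905799998 + 675795848*sqrt(11))/36764 ≈ 3.3477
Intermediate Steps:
k(b, f) = b + b**2 + b*f (k(b, f) = (b**2 + b*f) + b = b + b**2 + b*f)
K(t) = sqrt(2)*sqrt(t)/4 (K(t) = sqrt(t + t)/4 = sqrt(2*t)/4 = (sqrt(2)*sqrt(t))/4 = sqrt(2)*sqrt(t)/4)
sqrt((-1999/(-707) - 2097/k(39, -48)) + K(22)) = sqrt((-1999/(-707) - 2097*1/(39*(1 + 39 - 48))) + sqrt(2)*sqrt(22)/4) = sqrt((-1999*(-1/707) - 2097/(39*(-8))) + sqrt(11)/2) = sqrt((1999/707 - 2097/(-312)) + sqrt(11)/2) = sqrt((1999/707 - 2097*(-1/312)) + sqrt(11)/2) = sqrt((1999/707 + 699/104) + sqrt(11)/2) = sqrt(702089/73528 + sqrt(11)/2)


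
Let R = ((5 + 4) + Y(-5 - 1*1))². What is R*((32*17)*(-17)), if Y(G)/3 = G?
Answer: -749088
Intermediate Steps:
Y(G) = 3*G
R = 81 (R = ((5 + 4) + 3*(-5 - 1*1))² = (9 + 3*(-5 - 1))² = (9 + 3*(-6))² = (9 - 18)² = (-9)² = 81)
R*((32*17)*(-17)) = 81*((32*17)*(-17)) = 81*(544*(-17)) = 81*(-9248) = -749088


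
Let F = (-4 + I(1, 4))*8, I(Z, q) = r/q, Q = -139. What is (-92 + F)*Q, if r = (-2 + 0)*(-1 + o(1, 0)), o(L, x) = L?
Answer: 17236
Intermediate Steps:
r = 0 (r = (-2 + 0)*(-1 + 1) = -2*0 = 0)
I(Z, q) = 0 (I(Z, q) = 0/q = 0)
F = -32 (F = (-4 + 0)*8 = -4*8 = -32)
(-92 + F)*Q = (-92 - 32)*(-139) = -124*(-139) = 17236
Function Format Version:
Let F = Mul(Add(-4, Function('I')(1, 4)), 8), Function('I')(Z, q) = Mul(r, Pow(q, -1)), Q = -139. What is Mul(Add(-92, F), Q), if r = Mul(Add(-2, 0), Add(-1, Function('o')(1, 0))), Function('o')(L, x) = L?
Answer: 17236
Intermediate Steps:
r = 0 (r = Mul(Add(-2, 0), Add(-1, 1)) = Mul(-2, 0) = 0)
Function('I')(Z, q) = 0 (Function('I')(Z, q) = Mul(0, Pow(q, -1)) = 0)
F = -32 (F = Mul(Add(-4, 0), 8) = Mul(-4, 8) = -32)
Mul(Add(-92, F), Q) = Mul(Add(-92, -32), -139) = Mul(-124, -139) = 17236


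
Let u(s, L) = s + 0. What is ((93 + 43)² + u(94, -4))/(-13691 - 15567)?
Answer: -9295/14629 ≈ -0.63538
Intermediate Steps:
u(s, L) = s
((93 + 43)² + u(94, -4))/(-13691 - 15567) = ((93 + 43)² + 94)/(-13691 - 15567) = (136² + 94)/(-29258) = (18496 + 94)*(-1/29258) = 18590*(-1/29258) = -9295/14629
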